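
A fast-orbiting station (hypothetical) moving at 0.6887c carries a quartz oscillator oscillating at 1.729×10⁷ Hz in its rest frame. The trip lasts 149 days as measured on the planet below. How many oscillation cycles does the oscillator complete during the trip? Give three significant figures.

γ = 1/√(1 − 0.6887²) = 1/√0.5257 = 1.379
The oscillator's own cycle count is N = f × τ where τ is the proper time aboard the station. τ = Δt/γ = 149/1.379 = 108.0 days = 9.334×10⁶ s.
N = 1.729×10⁷ × 9.334×10⁶ = 1.614×10¹⁴.

N = 1.61×10¹⁴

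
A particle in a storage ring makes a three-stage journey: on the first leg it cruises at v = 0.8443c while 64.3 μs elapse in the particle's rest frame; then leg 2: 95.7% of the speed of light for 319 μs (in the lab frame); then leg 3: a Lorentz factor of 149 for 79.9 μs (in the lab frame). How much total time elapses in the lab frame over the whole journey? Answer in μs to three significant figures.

Leg 1: γ = 1/√(1 − 0.8443²) = 1/√0.2872 = 1.866; Δt_1 = 1.866 × 64.3 = 120.0 μs.
Leg 2: 319 μs is already measured in the lab frame.
Leg 3: 79.9 μs is already measured in the lab frame.
Total: 120.0 + 319.0 + 79.90 μs.

Δt = 519 μs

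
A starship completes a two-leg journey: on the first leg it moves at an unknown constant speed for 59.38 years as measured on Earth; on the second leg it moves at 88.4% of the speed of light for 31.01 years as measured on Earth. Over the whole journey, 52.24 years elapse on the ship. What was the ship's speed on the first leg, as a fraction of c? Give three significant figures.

Leg 1: speed unknown; τ_1 = 59.38/γ_1.
Leg 2: β = 0.884; γ = 1/√(1 − 0.884²) = 1/√0.2185 = 2.139; τ_2 = 31.01/2.139 = 14.50 years.
Total proper time: τ_1 + 14.50 = 52.24, so τ_1 = 52.24 − 14.50 = 37.74 years.
γ_1 = 59.38/37.74 = 1.573; β = √(1 − 1/γ²) = √0.5960.

β = 0.772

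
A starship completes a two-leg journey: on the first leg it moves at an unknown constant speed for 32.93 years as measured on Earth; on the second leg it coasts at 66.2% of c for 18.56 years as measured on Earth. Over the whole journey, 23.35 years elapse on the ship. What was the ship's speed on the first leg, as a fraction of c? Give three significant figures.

Leg 1: speed unknown; τ_1 = 32.93/γ_1.
Leg 2: β = 0.662; γ = 1/√(1 − 0.662²) = 1/√0.5618 = 1.334; τ_2 = 18.56/1.334 = 13.91 years.
Total proper time: τ_1 + 13.91 = 23.35, so τ_1 = 23.35 − 13.91 = 9.439 years.
γ_1 = 32.93/9.439 = 3.489; β = √(1 − 1/γ²) = √0.9178.

β = 0.958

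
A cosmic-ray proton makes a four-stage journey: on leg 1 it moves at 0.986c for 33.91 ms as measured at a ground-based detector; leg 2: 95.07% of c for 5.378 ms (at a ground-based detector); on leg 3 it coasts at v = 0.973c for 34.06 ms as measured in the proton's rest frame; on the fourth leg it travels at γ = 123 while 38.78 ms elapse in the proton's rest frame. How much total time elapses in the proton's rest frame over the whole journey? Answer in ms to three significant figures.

τ = 80.2 ms

Leg 1: γ = 1/√(1 − 0.986²) = 1/√0.02780 = 5.997; τ_1 = 33.91/5.997 = 5.654 ms.
Leg 2: β = 0.9507; γ = 1/√(1 − 0.9507²) = 1/√0.09617 = 3.225; τ_2 = 5.378/3.225 = 1.668 ms.
Leg 3: 34.06 ms is already measured in the proton's rest frame.
Leg 4: 38.78 ms is already measured in the proton's rest frame.
Total: 5.654 + 1.668 + 34.06 + 38.78 ms.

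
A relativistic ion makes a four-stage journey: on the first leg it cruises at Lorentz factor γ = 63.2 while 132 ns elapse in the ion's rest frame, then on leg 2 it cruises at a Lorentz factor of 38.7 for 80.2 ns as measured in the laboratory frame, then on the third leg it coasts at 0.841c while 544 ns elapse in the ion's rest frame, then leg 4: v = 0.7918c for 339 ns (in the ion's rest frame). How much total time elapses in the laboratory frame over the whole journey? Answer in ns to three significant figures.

Leg 1: γ = 63.2; Δt_1 = 63.20 × 132 = 8342 ns.
Leg 2: 80.2 ns is already measured in the laboratory frame.
Leg 3: γ = 1/√(1 − 0.841²) = 1/√0.2927 = 1.848; Δt_3 = 1.848 × 544 = 1005 ns.
Leg 4: γ = 1/√(1 − 0.7918²) = 1/√0.3731 = 1.637; Δt_4 = 1.637 × 339 = 555.0 ns.
Total: 8342 + 80.20 + 1005 + 555.0 ns.

Δt = 9980 ns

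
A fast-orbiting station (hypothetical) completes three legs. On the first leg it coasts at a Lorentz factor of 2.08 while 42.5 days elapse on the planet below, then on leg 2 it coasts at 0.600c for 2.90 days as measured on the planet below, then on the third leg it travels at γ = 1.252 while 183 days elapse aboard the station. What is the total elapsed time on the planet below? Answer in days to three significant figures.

Δt = 275 days

Leg 1: 42.5 days is already measured on the planet below.
Leg 2: 2.90 days is already measured on the planet below.
Leg 3: γ = 1.252; Δt_3 = 1.252 × 183 = 229.1 days.
Total: 42.50 + 2.900 + 229.1 days.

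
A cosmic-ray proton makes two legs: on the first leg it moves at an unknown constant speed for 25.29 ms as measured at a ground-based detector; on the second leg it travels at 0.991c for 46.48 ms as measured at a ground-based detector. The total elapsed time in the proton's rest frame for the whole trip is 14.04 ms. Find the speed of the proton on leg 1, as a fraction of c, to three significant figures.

β = 0.951

Leg 1: speed unknown; τ_1 = 25.29/γ_1.
Leg 2: γ = 1/√(1 − 0.991²) = 1/√0.01792 = 7.470; τ_2 = 46.48/7.470 = 6.222 ms.
Total proper time: τ_1 + 6.222 = 14.04, so τ_1 = 14.04 − 6.222 = 7.818 ms.
γ_1 = 25.29/7.818 = 3.235; β = √(1 − 1/γ²) = √0.9044.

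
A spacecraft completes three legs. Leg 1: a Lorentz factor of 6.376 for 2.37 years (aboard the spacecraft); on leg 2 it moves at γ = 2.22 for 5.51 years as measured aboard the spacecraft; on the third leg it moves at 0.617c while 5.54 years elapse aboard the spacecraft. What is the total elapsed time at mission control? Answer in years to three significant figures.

Leg 1: γ = 6.376; Δt_1 = 6.376 × 2.37 = 15.11 years.
Leg 2: γ = 2.22; Δt_2 = 2.220 × 5.51 = 12.23 years.
Leg 3: γ = 1/√(1 − 0.617²) = 1/√0.6193 = 1.271; Δt_3 = 1.271 × 5.54 = 7.040 years.
Total: 15.11 + 12.23 + 7.040 years.

Δt = 34.4 years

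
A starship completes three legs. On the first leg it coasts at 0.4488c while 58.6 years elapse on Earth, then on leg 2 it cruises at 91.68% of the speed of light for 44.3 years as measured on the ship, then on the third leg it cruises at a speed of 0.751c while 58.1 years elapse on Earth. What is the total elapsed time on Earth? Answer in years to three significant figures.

Δt = 228 years

Leg 1: 58.6 years is already measured on Earth.
Leg 2: β = 0.9168; γ = 1/√(1 − 0.9168²) = 1/√0.1595 = 2.504; Δt_2 = 2.504 × 44.3 = 110.9 years.
Leg 3: 58.1 years is already measured on Earth.
Total: 58.60 + 110.9 + 58.10 years.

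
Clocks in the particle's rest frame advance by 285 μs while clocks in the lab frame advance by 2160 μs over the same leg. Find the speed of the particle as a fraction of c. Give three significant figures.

β = 0.991

The proper time is measured in the particle's rest frame (both events occur at the particle's location); Δt is measured in the lab frame. γ = Δt/τ = 2160/285 = 7.579.
β = √(1 − 1/γ²) = √(1 − 0.01741) = √0.9826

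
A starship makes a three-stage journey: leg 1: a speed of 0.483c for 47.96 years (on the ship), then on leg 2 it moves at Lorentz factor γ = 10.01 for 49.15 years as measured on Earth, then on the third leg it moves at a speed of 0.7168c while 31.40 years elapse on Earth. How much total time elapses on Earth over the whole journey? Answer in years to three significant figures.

Leg 1: γ = 1/√(1 − 0.483²) = 1/√0.7667 = 1.142; Δt_1 = 1.142 × 47.96 = 54.77 years.
Leg 2: 49.15 years is already measured on Earth.
Leg 3: 31.40 years is already measured on Earth.
Total: 54.77 + 49.15 + 31.40 years.

Δt = 135 years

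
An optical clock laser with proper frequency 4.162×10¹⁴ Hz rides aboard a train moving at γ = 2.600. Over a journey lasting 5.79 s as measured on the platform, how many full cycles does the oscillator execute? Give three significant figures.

γ = 2.600
The oscillator's own cycle count is N = f × τ where τ is the proper time on the train. τ = Δt/γ = 5.79/2.600 = 2.227 s = 2.227×10⁰ s.
N = 4.162×10¹⁴ × 2.227×10⁰ = 9.268×10¹⁴.

N = 9.27×10¹⁴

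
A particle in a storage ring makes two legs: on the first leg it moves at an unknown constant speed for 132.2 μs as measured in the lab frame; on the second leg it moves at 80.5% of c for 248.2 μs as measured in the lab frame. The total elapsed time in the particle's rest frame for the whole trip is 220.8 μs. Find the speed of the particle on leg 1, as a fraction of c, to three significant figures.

β = 0.831

Leg 1: speed unknown; τ_1 = 132.2/γ_1.
Leg 2: β = 0.805; γ = 1/√(1 − 0.805²) = 1/√0.3520 = 1.686; τ_2 = 248.2/1.686 = 147.3 μs.
Total proper time: τ_1 + 147.3 = 220.8, so τ_1 = 220.8 − 147.3 = 73.55 μs.
γ_1 = 132.2/73.55 = 1.797; β = √(1 − 1/γ²) = √0.6905.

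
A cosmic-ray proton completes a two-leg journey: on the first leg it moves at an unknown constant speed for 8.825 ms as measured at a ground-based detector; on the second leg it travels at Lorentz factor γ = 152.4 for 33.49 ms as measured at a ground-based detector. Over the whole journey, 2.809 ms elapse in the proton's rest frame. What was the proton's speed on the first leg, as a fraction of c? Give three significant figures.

β = 0.956

Leg 1: speed unknown; τ_1 = 8.825/γ_1.
Leg 2: γ = 152.4; τ_2 = 33.49/152.4 = 0.2198 ms.
Total proper time: τ_1 + 0.2198 = 2.809, so τ_1 = 2.809 − 0.2198 = 2.589 ms.
γ_1 = 8.825/2.589 = 3.408; β = √(1 − 1/γ²) = √0.9139.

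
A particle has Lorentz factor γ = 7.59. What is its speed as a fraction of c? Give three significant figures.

β = √(1 − 1/γ²) = √(1 − 1/7.59²) = √(1 − 0.01736) = √0.9826

β = 0.991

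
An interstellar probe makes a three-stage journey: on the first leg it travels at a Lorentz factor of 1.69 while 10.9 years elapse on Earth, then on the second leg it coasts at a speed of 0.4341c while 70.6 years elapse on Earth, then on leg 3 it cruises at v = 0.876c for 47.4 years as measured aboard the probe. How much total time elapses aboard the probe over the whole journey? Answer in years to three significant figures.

τ = 117 years

Leg 1: γ = 1.69; τ_1 = 10.9/1.690 = 6.450 years.
Leg 2: γ = 1/√(1 − 0.4341²) = 1/√0.8116 = 1.110; τ_2 = 70.6/1.110 = 63.60 years.
Leg 3: 47.4 years is already measured aboard the probe.
Total: 6.450 + 63.60 + 47.40 years.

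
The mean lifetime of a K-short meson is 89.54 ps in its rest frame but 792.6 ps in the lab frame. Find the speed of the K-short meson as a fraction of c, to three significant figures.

γ = Δt/τ₀ = 792.6/89.54 = 8.852
β = √(1 − 1/γ²) = √(1 − 0.01276) = √0.9872

β = 0.994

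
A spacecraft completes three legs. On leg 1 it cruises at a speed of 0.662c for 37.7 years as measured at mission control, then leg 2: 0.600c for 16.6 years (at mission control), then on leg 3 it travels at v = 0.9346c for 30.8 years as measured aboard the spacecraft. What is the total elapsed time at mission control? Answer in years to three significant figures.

Δt = 141 years

Leg 1: 37.7 years is already measured at mission control.
Leg 2: 16.6 years is already measured at mission control.
Leg 3: γ = 1/√(1 − 0.9346²) = 1/√0.1265 = 2.811; Δt_3 = 2.811 × 30.8 = 86.59 years.
Total: 37.70 + 16.60 + 86.59 years.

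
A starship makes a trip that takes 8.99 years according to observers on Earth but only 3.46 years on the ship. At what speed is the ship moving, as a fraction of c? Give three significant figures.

β = 0.923

The proper time is measured on the ship (both events occur at the ship's location); Δt is measured on Earth. γ = Δt/τ = 8.99/3.46 = 2.598.
β = √(1 − 1/γ²) = √(1 − 0.1481) = √0.8519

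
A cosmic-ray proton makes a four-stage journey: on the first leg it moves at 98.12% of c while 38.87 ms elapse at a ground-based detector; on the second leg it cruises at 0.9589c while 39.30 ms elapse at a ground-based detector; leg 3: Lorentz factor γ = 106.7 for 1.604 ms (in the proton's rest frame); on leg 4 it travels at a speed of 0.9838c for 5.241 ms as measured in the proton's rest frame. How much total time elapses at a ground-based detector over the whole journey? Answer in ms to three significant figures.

Leg 1: 38.87 ms is already measured at a ground-based detector.
Leg 2: 39.30 ms is already measured at a ground-based detector.
Leg 3: γ = 106.7; Δt_3 = 106.7 × 1.604 = 171.1 ms.
Leg 4: γ = 1/√(1 − 0.9838²) = 1/√0.03214 = 5.578; Δt_4 = 5.578 × 5.241 = 29.24 ms.
Total: 38.87 + 39.30 + 171.1 + 29.24 ms.

Δt = 279 ms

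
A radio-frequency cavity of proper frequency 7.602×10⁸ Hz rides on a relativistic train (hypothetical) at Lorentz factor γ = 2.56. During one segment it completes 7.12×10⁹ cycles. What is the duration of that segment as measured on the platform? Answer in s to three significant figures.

γ = 2.56
Proper time for N cycles: τ = N/f = 7.12×10⁹/(7.602×10⁸) = 9.366×10⁰ s = 9.366 s.
Lab-frame duration Δt = γτ = 2.560 × 9.366 = 23.98 s.

Δt = 24.0 s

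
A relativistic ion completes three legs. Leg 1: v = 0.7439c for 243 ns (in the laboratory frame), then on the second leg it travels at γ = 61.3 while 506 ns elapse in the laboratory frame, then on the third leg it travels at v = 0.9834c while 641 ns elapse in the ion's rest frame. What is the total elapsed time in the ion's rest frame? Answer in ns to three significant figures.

τ = 812 ns

Leg 1: γ = 1/√(1 − 0.7439²) = 1/√0.4466 = 1.496; τ_1 = 243/1.496 = 162.4 ns.
Leg 2: γ = 61.3; τ_2 = 506/61.30 = 8.254 ns.
Leg 3: 641 ns is already measured in the ion's rest frame.
Total: 162.4 + 8.254 + 641.0 ns.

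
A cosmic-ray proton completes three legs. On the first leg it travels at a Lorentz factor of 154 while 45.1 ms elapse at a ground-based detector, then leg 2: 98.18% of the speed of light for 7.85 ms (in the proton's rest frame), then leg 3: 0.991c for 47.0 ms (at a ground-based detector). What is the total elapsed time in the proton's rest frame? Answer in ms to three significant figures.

τ = 14.4 ms

Leg 1: γ = 154; τ_1 = 45.1/154.0 = 0.2929 ms.
Leg 2: 7.85 ms is already measured in the proton's rest frame.
Leg 3: γ = 1/√(1 − 0.991²) = 1/√0.01792 = 7.470; τ_3 = 47.0/7.470 = 6.292 ms.
Total: 0.2929 + 7.850 + 6.292 ms.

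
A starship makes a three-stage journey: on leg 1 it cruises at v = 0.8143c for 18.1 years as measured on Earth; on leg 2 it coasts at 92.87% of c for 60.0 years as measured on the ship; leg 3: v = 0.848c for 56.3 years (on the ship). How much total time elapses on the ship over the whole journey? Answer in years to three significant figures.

Leg 1: γ = 1/√(1 − 0.8143²) = 1/√0.3369 = 1.723; τ_1 = 18.1/1.723 = 10.51 years.
Leg 2: 60.0 years is already measured on the ship.
Leg 3: 56.3 years is already measured on the ship.
Total: 10.51 + 60.00 + 56.30 years.

τ = 127 years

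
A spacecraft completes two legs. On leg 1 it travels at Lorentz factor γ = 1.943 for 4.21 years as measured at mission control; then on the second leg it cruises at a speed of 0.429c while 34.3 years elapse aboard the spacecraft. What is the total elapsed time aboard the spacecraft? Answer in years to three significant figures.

τ = 36.5 years

Leg 1: γ = 1.943; τ_1 = 4.21/1.943 = 2.167 years.
Leg 2: 34.3 years is already measured aboard the spacecraft.
Total: 2.167 + 34.30 years.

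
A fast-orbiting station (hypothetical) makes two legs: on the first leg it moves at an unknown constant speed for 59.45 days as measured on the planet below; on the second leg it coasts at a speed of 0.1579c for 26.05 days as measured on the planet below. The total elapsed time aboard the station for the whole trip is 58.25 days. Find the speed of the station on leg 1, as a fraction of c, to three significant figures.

β = 0.837

Leg 1: speed unknown; τ_1 = 59.45/γ_1.
Leg 2: γ = 1/√(1 − 0.1579²) = 1/√0.9751 = 1.013; τ_2 = 26.05/1.013 = 25.72 days.
Total proper time: τ_1 + 25.72 = 58.25, so τ_1 = 58.25 − 25.72 = 32.53 days.
γ_1 = 59.45/32.53 = 1.828; β = √(1 − 1/γ²) = √0.7007.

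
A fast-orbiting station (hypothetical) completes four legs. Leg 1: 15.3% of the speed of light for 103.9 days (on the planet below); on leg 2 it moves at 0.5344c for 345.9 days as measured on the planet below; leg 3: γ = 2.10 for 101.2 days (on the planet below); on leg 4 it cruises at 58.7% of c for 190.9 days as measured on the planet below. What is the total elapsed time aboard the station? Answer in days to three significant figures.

τ = 598 days

Leg 1: β = 0.153; γ = 1/√(1 − 0.153²) = 1/√0.9766 = 1.012; τ_1 = 103.9/1.012 = 102.7 days.
Leg 2: γ = 1/√(1 − 0.5344²) = 1/√0.7144 = 1.183; τ_2 = 345.9/1.183 = 292.4 days.
Leg 3: γ = 2.10; τ_3 = 101.2/2.100 = 48.19 days.
Leg 4: β = 0.587; γ = 1/√(1 − 0.587²) = 1/√0.6554 = 1.235; τ_4 = 190.9/1.235 = 154.6 days.
Total: 102.7 + 292.4 + 48.19 + 154.6 days.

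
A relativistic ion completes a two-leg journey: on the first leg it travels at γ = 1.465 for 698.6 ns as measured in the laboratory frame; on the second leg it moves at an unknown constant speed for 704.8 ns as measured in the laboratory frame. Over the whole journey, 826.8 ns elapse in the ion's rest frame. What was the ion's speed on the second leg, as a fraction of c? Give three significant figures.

Leg 1: γ = 1.465; τ_1 = 698.6/1.465 = 476.9 ns.
Leg 2: speed unknown; τ_2 = 704.8/γ_2.
Total proper time: 476.9 + τ_2 = 826.8, so τ_2 = 826.8 − 476.9 = 349.9 ns.
γ_2 = 704.8/349.9 = 2.014; β = √(1 − 1/γ²) = √0.7535.

β = 0.868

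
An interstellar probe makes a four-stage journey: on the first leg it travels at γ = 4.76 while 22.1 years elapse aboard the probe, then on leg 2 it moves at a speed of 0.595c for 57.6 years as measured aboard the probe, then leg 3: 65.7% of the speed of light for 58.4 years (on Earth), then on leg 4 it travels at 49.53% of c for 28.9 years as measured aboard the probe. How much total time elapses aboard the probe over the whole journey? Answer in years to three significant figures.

τ = 153 years

Leg 1: 22.1 years is already measured aboard the probe.
Leg 2: 57.6 years is already measured aboard the probe.
Leg 3: β = 0.657; γ = 1/√(1 − 0.657²) = 1/√0.5684 = 1.326; τ_3 = 58.4/1.326 = 44.03 years.
Leg 4: 28.9 years is already measured aboard the probe.
Total: 22.10 + 57.60 + 44.03 + 28.90 years.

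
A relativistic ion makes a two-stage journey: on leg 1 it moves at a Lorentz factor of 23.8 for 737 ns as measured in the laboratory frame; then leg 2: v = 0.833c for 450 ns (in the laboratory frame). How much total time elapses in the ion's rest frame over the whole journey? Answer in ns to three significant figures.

Leg 1: γ = 23.8; τ_1 = 737/23.80 = 30.97 ns.
Leg 2: γ = 1/√(1 − 0.833²) = 1/√0.3061 = 1.807; τ_2 = 450/1.807 = 249.0 ns.
Total: 30.97 + 249.0 ns.

τ = 280 ns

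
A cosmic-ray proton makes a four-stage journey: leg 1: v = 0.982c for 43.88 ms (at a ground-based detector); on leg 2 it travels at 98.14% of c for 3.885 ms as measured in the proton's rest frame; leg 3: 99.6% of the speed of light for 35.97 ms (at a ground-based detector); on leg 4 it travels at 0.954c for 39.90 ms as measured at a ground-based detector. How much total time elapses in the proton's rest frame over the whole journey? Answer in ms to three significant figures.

τ = 27.3 ms

Leg 1: γ = 1/√(1 − 0.982²) = 1/√0.03568 = 5.294; τ_1 = 43.88/5.294 = 8.288 ms.
Leg 2: 3.885 ms is already measured in the proton's rest frame.
Leg 3: β = 0.996; γ = 1/√(1 − 0.996²) = 1/√0.007984 = 11.19; τ_3 = 35.97/11.19 = 3.214 ms.
Leg 4: γ = 1/√(1 − 0.954²) = 1/√0.08988 = 3.335; τ_4 = 39.90/3.335 = 11.96 ms.
Total: 8.288 + 3.885 + 3.214 + 11.96 ms.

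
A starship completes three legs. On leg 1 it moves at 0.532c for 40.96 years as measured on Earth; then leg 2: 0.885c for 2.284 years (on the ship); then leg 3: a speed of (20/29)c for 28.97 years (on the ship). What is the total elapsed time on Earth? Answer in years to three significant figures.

Leg 1: 40.96 years is already measured on Earth.
Leg 2: γ = 1/√(1 − 0.885²) = 1/√0.2168 = 2.148; Δt_2 = 2.148 × 2.284 = 4.906 years.
Leg 3: γ = 1/√(1 − (20/29)²) = 29/21 ≈ 1.381; Δt_3 = 1.381 × 28.97 = 40.01 years.
Total: 40.96 + 4.906 + 40.01 years.

Δt = 85.9 years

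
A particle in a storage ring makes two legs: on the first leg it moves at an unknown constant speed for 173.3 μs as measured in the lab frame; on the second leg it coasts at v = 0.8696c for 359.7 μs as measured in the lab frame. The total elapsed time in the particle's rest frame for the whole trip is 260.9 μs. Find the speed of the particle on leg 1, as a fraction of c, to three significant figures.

Leg 1: speed unknown; τ_1 = 173.3/γ_1.
Leg 2: γ = 1/√(1 − 0.8696²) = 1/√0.2438 = 2.025; τ_2 = 359.7/2.025 = 177.6 μs.
Total proper time: τ_1 + 177.6 = 260.9, so τ_1 = 260.9 − 177.6 = 83.30 μs.
γ_1 = 173.3/83.30 = 2.081; β = √(1 − 1/γ²) = √0.7690.

β = 0.877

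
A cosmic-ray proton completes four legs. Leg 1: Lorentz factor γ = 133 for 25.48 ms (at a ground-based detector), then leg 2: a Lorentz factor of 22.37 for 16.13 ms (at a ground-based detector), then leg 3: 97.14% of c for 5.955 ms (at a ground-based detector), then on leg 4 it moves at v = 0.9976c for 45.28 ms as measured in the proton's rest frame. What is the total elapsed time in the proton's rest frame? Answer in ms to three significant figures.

Leg 1: γ = 133; τ_1 = 25.48/133.0 = 0.1916 ms.
Leg 2: γ = 22.37; τ_2 = 16.13/22.37 = 0.7211 ms.
Leg 3: β = 0.9714; γ = 1/√(1 − 0.9714²) = 1/√0.05638 = 4.211; τ_3 = 5.955/4.211 = 1.414 ms.
Leg 4: 45.28 ms is already measured in the proton's rest frame.
Total: 0.1916 + 0.7211 + 1.414 + 45.28 ms.

τ = 47.6 ms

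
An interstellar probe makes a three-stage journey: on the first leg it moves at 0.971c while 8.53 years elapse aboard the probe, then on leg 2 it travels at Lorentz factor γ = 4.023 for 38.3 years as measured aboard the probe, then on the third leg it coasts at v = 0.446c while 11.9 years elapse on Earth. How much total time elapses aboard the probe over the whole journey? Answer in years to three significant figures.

τ = 57.5 years

Leg 1: 8.53 years is already measured aboard the probe.
Leg 2: 38.3 years is already measured aboard the probe.
Leg 3: γ = 1/√(1 − 0.446²) = 1/√0.8011 = 1.117; τ_3 = 11.9/1.117 = 10.65 years.
Total: 8.530 + 38.30 + 10.65 years.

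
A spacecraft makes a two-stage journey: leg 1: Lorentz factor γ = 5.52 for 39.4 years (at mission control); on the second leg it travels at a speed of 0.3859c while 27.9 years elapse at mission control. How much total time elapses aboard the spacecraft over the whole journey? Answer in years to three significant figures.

Leg 1: γ = 5.52; τ_1 = 39.4/5.520 = 7.138 years.
Leg 2: γ = 1/√(1 − 0.3859²) = 1/√0.8511 = 1.084; τ_2 = 27.9/1.084 = 25.74 years.
Total: 7.138 + 25.74 years.

τ = 32.9 years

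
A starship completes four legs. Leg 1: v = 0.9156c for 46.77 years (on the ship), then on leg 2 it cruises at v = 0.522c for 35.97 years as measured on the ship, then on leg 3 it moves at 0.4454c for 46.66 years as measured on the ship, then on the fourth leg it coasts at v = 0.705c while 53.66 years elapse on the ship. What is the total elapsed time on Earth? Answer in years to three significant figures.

Δt = 286 years

Leg 1: γ = 1/√(1 − 0.9156²) = 1/√0.1617 = 2.487; Δt_1 = 2.487 × 46.77 = 116.3 years.
Leg 2: γ = 1/√(1 − 0.522²) = 1/√0.7275 = 1.172; Δt_2 = 1.172 × 35.97 = 42.17 years.
Leg 3: γ = 1/√(1 − 0.4454²) = 1/√0.8016 = 1.117; Δt_3 = 1.117 × 46.66 = 52.11 years.
Leg 4: γ = 1/√(1 − 0.705²) = 1/√0.5030 = 1.410; Δt_4 = 1.410 × 53.66 = 75.66 years.
Total: 116.3 + 42.17 + 52.11 + 75.66 years.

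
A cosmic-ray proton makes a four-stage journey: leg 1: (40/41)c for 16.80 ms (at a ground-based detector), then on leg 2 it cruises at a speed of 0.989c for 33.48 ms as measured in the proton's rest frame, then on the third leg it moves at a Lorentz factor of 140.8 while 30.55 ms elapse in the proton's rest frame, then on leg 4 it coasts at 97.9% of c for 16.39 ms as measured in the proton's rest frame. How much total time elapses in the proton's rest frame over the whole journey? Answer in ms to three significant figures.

τ = 84.1 ms

Leg 1: γ = 1/√(1 − (40/41)²) = 41/9 ≈ 4.556; τ_1 = 16.80/4.556 = 3.688 ms.
Leg 2: 33.48 ms is already measured in the proton's rest frame.
Leg 3: 30.55 ms is already measured in the proton's rest frame.
Leg 4: 16.39 ms is already measured in the proton's rest frame.
Total: 3.688 + 33.48 + 30.55 + 16.39 ms.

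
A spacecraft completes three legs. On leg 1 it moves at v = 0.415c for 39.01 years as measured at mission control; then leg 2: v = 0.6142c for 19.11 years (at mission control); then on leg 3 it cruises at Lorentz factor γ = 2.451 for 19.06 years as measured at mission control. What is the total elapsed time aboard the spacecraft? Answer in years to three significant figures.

τ = 58.3 years

Leg 1: γ = 1/√(1 − 0.415²) = 1/√0.8278 = 1.099; τ_1 = 39.01/1.099 = 35.49 years.
Leg 2: γ = 1/√(1 − 0.6142²) = 1/√0.6228 = 1.267; τ_2 = 19.11/1.267 = 15.08 years.
Leg 3: γ = 2.451; τ_3 = 19.06/2.451 = 7.776 years.
Total: 35.49 + 15.08 + 7.776 years.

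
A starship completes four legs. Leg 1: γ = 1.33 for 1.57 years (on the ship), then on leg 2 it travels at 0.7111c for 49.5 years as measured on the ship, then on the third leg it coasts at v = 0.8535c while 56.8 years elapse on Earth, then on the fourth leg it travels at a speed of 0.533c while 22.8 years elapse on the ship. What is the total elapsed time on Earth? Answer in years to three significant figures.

Δt = 156 years

Leg 1: γ = 1.33; Δt_1 = 1.330 × 1.57 = 2.088 years.
Leg 2: γ = 1/√(1 − 0.7111²) = 1/√0.4943 = 1.422; Δt_2 = 1.422 × 49.5 = 70.40 years.
Leg 3: 56.8 years is already measured on Earth.
Leg 4: γ = 1/√(1 − 0.533²) = 1/√0.7159 = 1.182; Δt_4 = 1.182 × 22.8 = 26.95 years.
Total: 2.088 + 70.40 + 56.80 + 26.95 years.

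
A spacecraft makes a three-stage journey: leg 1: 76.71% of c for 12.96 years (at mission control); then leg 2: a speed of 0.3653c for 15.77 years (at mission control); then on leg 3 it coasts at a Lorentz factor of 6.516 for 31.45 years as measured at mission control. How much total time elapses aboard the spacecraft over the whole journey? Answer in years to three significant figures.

τ = 27.8 years

Leg 1: β = 0.7671; γ = 1/√(1 − 0.7671²) = 1/√0.4116 = 1.559; τ_1 = 12.96/1.559 = 8.314 years.
Leg 2: γ = 1/√(1 − 0.3653²) = 1/√0.8666 = 1.074; τ_2 = 15.77/1.074 = 14.68 years.
Leg 3: γ = 6.516; τ_3 = 31.45/6.516 = 4.827 years.
Total: 8.314 + 14.68 + 4.827 years.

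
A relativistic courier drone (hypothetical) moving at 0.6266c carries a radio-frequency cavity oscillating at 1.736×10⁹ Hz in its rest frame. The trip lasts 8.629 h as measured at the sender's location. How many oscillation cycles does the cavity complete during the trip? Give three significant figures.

γ = 1/√(1 − 0.6266²) = 1/√0.6074 = 1.283
The oscillator's own cycle count is N = f × τ where τ is the proper time aboard the drone. τ = Δt/γ = 8.629/1.283 = 6.725 h = 2.421×10⁴ s.
N = 1.736×10⁹ × 2.421×10⁴ = 4.203×10¹³.

N = 4.20×10¹³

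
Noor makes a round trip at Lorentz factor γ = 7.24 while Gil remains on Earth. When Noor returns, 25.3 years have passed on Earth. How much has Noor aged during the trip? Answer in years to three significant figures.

γ = 7.24
Noor's clock measures proper time along the trip: τ = Δt/γ = 25.3/7.240 years.

τ = 3.49 years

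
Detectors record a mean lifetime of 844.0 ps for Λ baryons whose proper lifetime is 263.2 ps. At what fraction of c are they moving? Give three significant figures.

β = 0.950

γ = Δt/τ₀ = 844.0/263.2 = 3.207
β = √(1 − 1/γ²) = √(1 − 0.09725) = √0.9028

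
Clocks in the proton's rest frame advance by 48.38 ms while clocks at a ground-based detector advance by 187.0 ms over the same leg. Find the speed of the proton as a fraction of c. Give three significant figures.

v = 0.966c

The proper time is measured in the proton's rest frame (both events occur at the proton's location); Δt is measured at a ground-based detector. γ = Δt/τ = 187.0/48.38 = 3.865.
β = √(1 − 1/γ²) = √(1 − 0.06693) = √0.9331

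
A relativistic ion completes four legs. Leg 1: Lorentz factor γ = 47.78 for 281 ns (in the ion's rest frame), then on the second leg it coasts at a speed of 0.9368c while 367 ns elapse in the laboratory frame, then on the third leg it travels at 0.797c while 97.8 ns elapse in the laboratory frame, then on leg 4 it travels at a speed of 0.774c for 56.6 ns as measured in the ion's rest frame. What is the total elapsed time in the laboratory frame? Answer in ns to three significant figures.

Leg 1: γ = 47.78; Δt_1 = 47.78 × 281 = 1.343×10⁴ ns.
Leg 2: 367 ns is already measured in the laboratory frame.
Leg 3: 97.8 ns is already measured in the laboratory frame.
Leg 4: γ = 1/√(1 − 0.774²) = 1/√0.4009 = 1.579; Δt_4 = 1.579 × 56.6 = 89.39 ns.
Total: 1.343×10⁴ + 367.0 + 97.80 + 89.39 ns.

Δt = 1.40×10⁴ ns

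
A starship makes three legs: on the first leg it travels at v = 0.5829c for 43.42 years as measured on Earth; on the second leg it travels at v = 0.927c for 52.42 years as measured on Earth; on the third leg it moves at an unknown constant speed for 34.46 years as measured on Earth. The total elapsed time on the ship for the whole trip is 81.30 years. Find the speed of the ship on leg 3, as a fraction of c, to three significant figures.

β = 0.644

Leg 1: γ = 1/√(1 − 0.5829²) = 1/√0.6602 = 1.231; τ_1 = 43.42/1.231 = 35.28 years.
Leg 2: γ = 1/√(1 − 0.927²) = 1/√0.1407 = 2.666; τ_2 = 52.42/2.666 = 19.66 years.
Leg 3: speed unknown; τ_3 = 34.46/γ_3.
Total proper time: 35.28 + 19.66 + τ_3 = 81.30, so τ_3 = 81.30 − 54.94 = 26.36 years.
γ_3 = 34.46/26.36 = 1.307; β = √(1 − 1/γ²) = √0.4149.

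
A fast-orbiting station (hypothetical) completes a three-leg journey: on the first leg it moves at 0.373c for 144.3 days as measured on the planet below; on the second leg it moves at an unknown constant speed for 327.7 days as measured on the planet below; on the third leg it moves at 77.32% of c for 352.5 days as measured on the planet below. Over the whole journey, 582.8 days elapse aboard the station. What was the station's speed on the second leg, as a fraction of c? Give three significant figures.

Leg 1: γ = 1/√(1 − 0.373²) = 1/√0.8609 = 1.078; τ_1 = 144.3/1.078 = 133.9 days.
Leg 2: speed unknown; τ_2 = 327.7/γ_2.
Leg 3: β = 0.7732; γ = 1/√(1 − 0.7732²) = 1/√0.4022 = 1.577; τ_3 = 352.5/1.577 = 223.5 days.
Total proper time: 133.9 + τ_2 + 223.5 = 582.8, so τ_2 = 582.8 − 357.4 = 225.4 days.
γ_2 = 327.7/225.4 = 1.454; β = √(1 − 1/γ²) = √0.5270.

β = 0.726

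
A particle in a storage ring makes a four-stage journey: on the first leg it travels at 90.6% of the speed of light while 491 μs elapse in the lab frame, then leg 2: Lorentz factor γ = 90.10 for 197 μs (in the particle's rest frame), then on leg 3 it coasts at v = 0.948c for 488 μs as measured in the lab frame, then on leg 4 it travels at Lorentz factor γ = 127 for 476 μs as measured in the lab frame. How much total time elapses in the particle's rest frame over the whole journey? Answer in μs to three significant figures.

Leg 1: β = 0.906; γ = 1/√(1 − 0.906²) = 1/√0.1792 = 2.363; τ_1 = 491/2.363 = 207.8 μs.
Leg 2: 197 μs is already measured in the particle's rest frame.
Leg 3: γ = 1/√(1 − 0.948²) = 1/√0.1013 = 3.142; τ_3 = 488/3.142 = 155.3 μs.
Leg 4: γ = 127; τ_4 = 476/127.0 = 3.748 μs.
Total: 207.8 + 197.0 + 155.3 + 3.748 μs.

τ = 564 μs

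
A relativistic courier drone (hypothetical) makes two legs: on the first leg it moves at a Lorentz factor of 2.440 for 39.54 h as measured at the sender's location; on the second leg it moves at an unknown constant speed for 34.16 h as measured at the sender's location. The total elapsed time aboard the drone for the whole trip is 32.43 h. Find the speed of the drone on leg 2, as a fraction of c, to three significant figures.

Leg 1: γ = 2.440; τ_1 = 39.54/2.440 = 16.20 h.
Leg 2: speed unknown; τ_2 = 34.16/γ_2.
Total proper time: 16.20 + τ_2 = 32.43, so τ_2 = 32.43 − 16.20 = 16.23 h.
γ_2 = 34.16/16.23 = 2.105; β = √(1 − 1/γ²) = √0.7744.

β = 0.880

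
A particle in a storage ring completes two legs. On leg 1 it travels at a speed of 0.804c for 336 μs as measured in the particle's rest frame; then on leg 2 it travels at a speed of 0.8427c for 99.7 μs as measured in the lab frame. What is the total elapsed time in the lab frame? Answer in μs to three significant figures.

Leg 1: γ = 1/√(1 − 0.804²) = 1/√0.3536 = 1.682; Δt_1 = 1.682 × 336 = 565.1 μs.
Leg 2: 99.7 μs is already measured in the lab frame.
Total: 565.1 + 99.70 μs.

Δt = 665 μs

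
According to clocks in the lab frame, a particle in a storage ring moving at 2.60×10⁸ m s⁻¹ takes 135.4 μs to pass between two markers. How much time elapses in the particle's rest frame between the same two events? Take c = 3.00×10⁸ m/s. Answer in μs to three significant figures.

τ = 67.5 μs

β = 2.60×10⁸/3.00×10⁸ = 0.8667; γ = 1/√(1 − 0.8667²) = 2.004
The interval measured in the lab frame is the dilated one; the clock in the particle's rest frame measures the proper time τ = Δt/γ = 135.4/2.004 μs.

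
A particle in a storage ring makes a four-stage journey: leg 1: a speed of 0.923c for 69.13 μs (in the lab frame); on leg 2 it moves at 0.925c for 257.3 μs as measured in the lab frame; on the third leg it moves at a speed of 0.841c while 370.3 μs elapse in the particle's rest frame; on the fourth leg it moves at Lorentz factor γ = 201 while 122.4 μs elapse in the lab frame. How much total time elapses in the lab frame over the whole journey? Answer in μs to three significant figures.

Δt = 1130 μs

Leg 1: 69.13 μs is already measured in the lab frame.
Leg 2: 257.3 μs is already measured in the lab frame.
Leg 3: γ = 1/√(1 − 0.841²) = 1/√0.2927 = 1.848; Δt_3 = 1.848 × 370.3 = 684.4 μs.
Leg 4: 122.4 μs is already measured in the lab frame.
Total: 69.13 + 257.3 + 684.4 + 122.4 μs.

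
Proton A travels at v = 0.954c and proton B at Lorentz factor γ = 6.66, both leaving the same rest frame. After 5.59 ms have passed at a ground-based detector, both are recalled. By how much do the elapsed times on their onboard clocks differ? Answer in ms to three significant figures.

|τ_A − τ_B| = 0.837 ms

A: γ = 1/√(1 − 0.954²) = 1/√0.08988 = 3.335; τ_A = 5.59/3.335 = 1.676 ms.
B: γ = 6.66; τ_B = 5.59/6.660 = 0.8393 ms.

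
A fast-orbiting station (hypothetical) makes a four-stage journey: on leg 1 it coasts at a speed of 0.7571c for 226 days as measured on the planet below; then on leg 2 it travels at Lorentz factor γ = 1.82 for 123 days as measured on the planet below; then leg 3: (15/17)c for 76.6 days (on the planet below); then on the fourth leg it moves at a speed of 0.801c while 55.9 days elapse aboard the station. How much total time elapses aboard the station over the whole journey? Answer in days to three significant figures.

Leg 1: γ = 1/√(1 − 0.7571²) = 1/√0.4268 = 1.531; τ_1 = 226/1.531 = 147.6 days.
Leg 2: γ = 1.82; τ_2 = 123/1.820 = 67.58 days.
Leg 3: γ = 1/√(1 − (15/17)²) = 17/8 = 2.125; τ_3 = 76.6/2.125 = 36.05 days.
Leg 4: 55.9 days is already measured aboard the station.
Total: 147.6 + 67.58 + 36.05 + 55.90 days.

τ = 307 days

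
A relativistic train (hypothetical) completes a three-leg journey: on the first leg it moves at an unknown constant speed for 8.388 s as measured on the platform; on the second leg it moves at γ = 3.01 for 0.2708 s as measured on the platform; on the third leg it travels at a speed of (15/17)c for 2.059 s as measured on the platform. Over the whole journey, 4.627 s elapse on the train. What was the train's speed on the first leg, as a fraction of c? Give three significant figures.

β = 0.905

Leg 1: speed unknown; τ_1 = 8.388/γ_1.
Leg 2: γ = 3.01; τ_2 = 0.2708/3.010 = 0.08997 s.
Leg 3: γ = 1/√(1 − (15/17)²) = 17/8 = 2.125; τ_3 = 2.059/2.125 = 0.9689 s.
Total proper time: τ_1 + 0.08997 + 0.9689 = 4.627, so τ_1 = 4.627 − 1.059 = 3.568 s.
γ_1 = 8.388/3.568 = 2.351; β = √(1 − 1/γ²) = √0.8191.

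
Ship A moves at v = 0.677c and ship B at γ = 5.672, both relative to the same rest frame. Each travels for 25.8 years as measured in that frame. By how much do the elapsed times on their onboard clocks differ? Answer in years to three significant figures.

A: γ = 1/√(1 − 0.677²) = 1/√0.5417 = 1.359; τ_A = 25.8/1.359 = 18.99 years.
B: γ = 5.672; τ_B = 25.8/5.672 = 4.549 years.

|τ_A − τ_B| = 14.4 years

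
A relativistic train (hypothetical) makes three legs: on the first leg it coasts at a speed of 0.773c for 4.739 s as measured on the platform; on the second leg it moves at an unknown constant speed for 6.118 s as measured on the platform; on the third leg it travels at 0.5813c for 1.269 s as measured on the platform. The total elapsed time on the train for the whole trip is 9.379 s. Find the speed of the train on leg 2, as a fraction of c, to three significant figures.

β = 0.488

Leg 1: γ = 1/√(1 − 0.773²) = 1/√0.4025 = 1.576; τ_1 = 4.739/1.576 = 3.006 s.
Leg 2: speed unknown; τ_2 = 6.118/γ_2.
Leg 3: γ = 1/√(1 − 0.5813²) = 1/√0.6621 = 1.229; τ_3 = 1.269/1.229 = 1.033 s.
Total proper time: 3.006 + τ_2 + 1.033 = 9.379, so τ_2 = 9.379 − 4.039 = 5.340 s.
γ_2 = 6.118/5.340 = 1.146; β = √(1 − 1/γ²) = √0.2382.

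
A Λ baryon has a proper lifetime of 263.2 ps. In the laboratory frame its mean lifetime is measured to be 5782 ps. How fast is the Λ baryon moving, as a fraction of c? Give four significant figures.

γ = Δt/τ₀ = 5782/263.2 = 21.97
β = √(1 − 1/γ²) = √(1 − 0.002072) = √0.9979

β = 0.9990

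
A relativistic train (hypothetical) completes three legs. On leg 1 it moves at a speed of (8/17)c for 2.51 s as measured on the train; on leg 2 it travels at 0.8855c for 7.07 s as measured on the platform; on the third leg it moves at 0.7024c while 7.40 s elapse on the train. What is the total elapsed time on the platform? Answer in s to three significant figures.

Δt = 20.3 s

Leg 1: γ = 1/√(1 − (8/17)²) = 17/15 ≈ 1.133; Δt_1 = 1.133 × 2.51 = 2.845 s.
Leg 2: 7.07 s is already measured on the platform.
Leg 3: γ = 1/√(1 − 0.7024²) = 1/√0.5066 = 1.405; Δt_3 = 1.405 × 7.40 = 10.40 s.
Total: 2.845 + 7.070 + 10.40 s.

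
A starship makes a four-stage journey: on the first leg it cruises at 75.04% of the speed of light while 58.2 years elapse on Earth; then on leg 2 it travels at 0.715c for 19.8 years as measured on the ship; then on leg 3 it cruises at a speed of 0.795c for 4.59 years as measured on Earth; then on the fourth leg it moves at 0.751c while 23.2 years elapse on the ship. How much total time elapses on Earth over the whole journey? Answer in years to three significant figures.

Δt = 126 years

Leg 1: 58.2 years is already measured on Earth.
Leg 2: γ = 1/√(1 − 0.715²) = 1/√0.4888 = 1.430; Δt_2 = 1.430 × 19.8 = 28.32 years.
Leg 3: 4.59 years is already measured on Earth.
Leg 4: γ = 1/√(1 − 0.751²) = 1/√0.4360 = 1.514; Δt_4 = 1.514 × 23.2 = 35.14 years.
Total: 58.20 + 28.32 + 4.590 + 35.14 years.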